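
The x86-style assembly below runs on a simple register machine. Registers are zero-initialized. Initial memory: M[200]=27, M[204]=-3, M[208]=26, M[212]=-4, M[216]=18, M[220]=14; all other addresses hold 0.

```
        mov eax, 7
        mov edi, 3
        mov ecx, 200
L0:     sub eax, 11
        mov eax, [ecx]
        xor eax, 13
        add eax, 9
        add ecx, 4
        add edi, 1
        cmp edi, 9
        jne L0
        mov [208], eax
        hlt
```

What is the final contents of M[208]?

mov eax, 7 → eax=7
mov edi, 3 → edi=3
mov ecx, 200 → ecx=200
sub eax, 11 → eax=7-11=-4
mov eax, [ecx] → eax=M[200]=27
xor eax, 13 → eax=27^13=22
add eax, 9 → eax=22+9=31
add ecx, 4 → ecx=200+4=204
add edi, 1 → edi=3+1=4
cmp edi, 9  (cmp 4,9)
jne L0: taken
sub eax, 11 → eax=31-11=20
mov eax, [ecx] → eax=M[204]=-3
xor eax, 13 → eax=(-3)^13=-16
add eax, 9 → eax=(-16)+9=-7
add ecx, 4 → ecx=204+4=208
add edi, 1 → edi=4+1=5
cmp edi, 9  (cmp 5,9)
jne L0: taken
sub eax, 11 → eax=(-7)-11=-18
mov eax, [ecx] → eax=M[208]=26
xor eax, 13 → eax=26^13=23
add eax, 9 → eax=23+9=32
add ecx, 4 → ecx=208+4=212
add edi, 1 → edi=5+1=6
cmp edi, 9  (cmp 6,9)
jne L0: taken
sub eax, 11 → eax=32-11=21
mov eax, [ecx] → eax=M[212]=-4
xor eax, 13 → eax=(-4)^13=-15
add eax, 9 → eax=(-15)+9=-6
add ecx, 4 → ecx=212+4=216
add edi, 1 → edi=6+1=7
cmp edi, 9  (cmp 7,9)
jne L0: taken
sub eax, 11 → eax=(-6)-11=-17
mov eax, [ecx] → eax=M[216]=18
xor eax, 13 → eax=18^13=31
add eax, 9 → eax=31+9=40
add ecx, 4 → ecx=216+4=220
add edi, 1 → edi=7+1=8
cmp edi, 9  (cmp 8,9)
jne L0: taken
sub eax, 11 → eax=40-11=29
mov eax, [ecx] → eax=M[220]=14
xor eax, 13 → eax=14^13=3
add eax, 9 → eax=3+9=12
add ecx, 4 → ecx=220+4=224
add edi, 1 → edi=8+1=9
cmp edi, 9  (cmp 9,9)
jne L0: not taken
mov [208], eax → M[208]=12
halt.

12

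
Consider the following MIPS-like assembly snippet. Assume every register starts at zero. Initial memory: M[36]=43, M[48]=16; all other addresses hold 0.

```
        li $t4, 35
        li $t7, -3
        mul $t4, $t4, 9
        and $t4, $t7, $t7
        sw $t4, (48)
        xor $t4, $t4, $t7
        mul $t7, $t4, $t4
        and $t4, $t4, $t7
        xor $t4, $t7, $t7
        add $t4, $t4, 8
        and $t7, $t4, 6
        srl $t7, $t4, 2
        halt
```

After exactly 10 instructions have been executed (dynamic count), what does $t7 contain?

li $t4, 35 → $t4=35
li $t7, -3 → $t7=-3
mul $t4, $t4, 9 → $t4=35*9=315
and $t4, $t7, $t7 → $t4=(-3)&(-3)=-3
sw $t4, (48) → M[48]=-3
xor $t4, $t4, $t7 → $t4=(-3)^(-3)=0
mul $t7, $t4, $t4 → $t7=0*0=0
and $t4, $t4, $t7 → $t4=0&0=0
xor $t4, $t7, $t7 → $t4=0^0=0
add $t4, $t4, 8 → $t4=0+8=8
After step 10: $t7 = 0.

0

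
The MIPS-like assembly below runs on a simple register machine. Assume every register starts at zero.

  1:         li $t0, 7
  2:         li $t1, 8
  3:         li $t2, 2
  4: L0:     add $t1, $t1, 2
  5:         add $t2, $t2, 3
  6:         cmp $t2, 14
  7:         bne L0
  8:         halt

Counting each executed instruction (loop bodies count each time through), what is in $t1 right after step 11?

12

$t0=7
$t1=8
$t2=2
$t1=8+2=10
$t2=2+3=5
cmp $t2, 14  (cmp 5,14)
bne L0: taken
$t1=10+2=12
$t2=5+3=8
cmp $t2, 14  (cmp 8,14)
bne L0: taken
After step 11: $t1 = 12.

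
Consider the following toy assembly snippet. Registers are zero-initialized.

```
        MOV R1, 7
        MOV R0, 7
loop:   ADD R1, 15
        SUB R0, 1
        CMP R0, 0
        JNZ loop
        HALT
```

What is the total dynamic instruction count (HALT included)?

R1=7
R0=7
R1=7+15=22
R0=7-1=6
CMP R0, 0  (cmp 6,0)
JNZ loop: taken
R1=22+15=37
R0=6-1=5
CMP R0, 0  (cmp 5,0)
JNZ loop: taken
R1=37+15=52
R0=5-1=4
CMP R0, 0  (cmp 4,0)
JNZ loop: taken
R1=52+15=67
R0=4-1=3
CMP R0, 0  (cmp 3,0)
JNZ loop: taken
R1=67+15=82
R0=3-1=2
CMP R0, 0  (cmp 2,0)
JNZ loop: taken
R1=82+15=97
R0=2-1=1
CMP R0, 0  (cmp 1,0)
JNZ loop: taken
R1=97+15=112
R0=1-1=0
CMP R0, 0  (cmp 0,0)
JNZ loop: not taken
halt.
Total executed instructions: 31.

31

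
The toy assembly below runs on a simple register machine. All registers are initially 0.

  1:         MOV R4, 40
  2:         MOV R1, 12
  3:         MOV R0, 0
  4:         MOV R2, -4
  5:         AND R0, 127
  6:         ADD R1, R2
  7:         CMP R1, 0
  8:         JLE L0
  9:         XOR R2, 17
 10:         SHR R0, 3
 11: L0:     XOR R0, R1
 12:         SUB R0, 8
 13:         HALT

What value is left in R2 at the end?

R4=40
R1=12
R0=0
R2=-4
R0=0&127=0
R1=12+(-4)=8
CMP R1, 0  (cmp 8,0)
JLE L0: not taken
R2=(-4)^17=-19
R0=0>>3=0
R0=0^8=8
R0=8-8=0
halt.

-19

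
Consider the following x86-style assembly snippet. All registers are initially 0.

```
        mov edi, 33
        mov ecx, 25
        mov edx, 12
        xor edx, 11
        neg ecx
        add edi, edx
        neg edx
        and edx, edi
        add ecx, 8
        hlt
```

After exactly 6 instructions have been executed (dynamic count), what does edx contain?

7

after mov edi, 33: edi=33
after mov ecx, 25: ecx=25
after mov edx, 12: edx=12
after xor edx, 11: edx=12^11=7
after neg ecx: ecx=-(25)=-25
after add edi, edx: edi=33+7=40
After step 6: edx = 7.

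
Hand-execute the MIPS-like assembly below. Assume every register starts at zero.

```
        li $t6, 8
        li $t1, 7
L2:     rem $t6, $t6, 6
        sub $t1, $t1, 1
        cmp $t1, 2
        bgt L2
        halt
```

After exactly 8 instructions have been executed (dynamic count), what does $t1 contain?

$t6=8
$t1=7
$t6=8%6=2
$t1=7-1=6
cmp $t1, 2  (cmp 6,2)
bgt L2: taken
$t6=2%6=2
$t1=6-1=5
After step 8: $t1 = 5.

5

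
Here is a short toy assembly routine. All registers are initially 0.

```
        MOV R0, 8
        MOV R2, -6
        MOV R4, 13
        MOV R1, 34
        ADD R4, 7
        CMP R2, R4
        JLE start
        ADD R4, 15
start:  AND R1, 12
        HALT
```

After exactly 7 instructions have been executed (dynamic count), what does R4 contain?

R0=8
R2=-6
R4=13
R1=34
R4=13+7=20
CMP R2, R4  (cmp -6,20)
JLE start: taken
After step 7: R4 = 20.

20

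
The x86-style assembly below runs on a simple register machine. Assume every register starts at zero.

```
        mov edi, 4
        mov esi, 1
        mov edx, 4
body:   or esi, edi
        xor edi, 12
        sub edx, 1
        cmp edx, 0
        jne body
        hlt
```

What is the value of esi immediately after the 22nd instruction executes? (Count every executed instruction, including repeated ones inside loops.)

13

after mov edi, 4: edi=4
after mov esi, 1: esi=1
after mov edx, 4: edx=4
after or esi, edi: esi=1|4=5
after xor edi, 12: edi=4^12=8
after sub edx, 1: edx=4-1=3
cmp edx, 0  (cmp 3,0)
jne body: taken
after or esi, edi: esi=5|8=13
after xor edi, 12: edi=8^12=4
after sub edx, 1: edx=3-1=2
cmp edx, 0  (cmp 2,0)
jne body: taken
after or esi, edi: esi=13|4=13
after xor edi, 12: edi=4^12=8
after sub edx, 1: edx=2-1=1
cmp edx, 0  (cmp 1,0)
jne body: taken
after or esi, edi: esi=13|8=13
after xor edi, 12: edi=8^12=4
after sub edx, 1: edx=1-1=0
cmp edx, 0  (cmp 0,0)
After step 22: esi = 13.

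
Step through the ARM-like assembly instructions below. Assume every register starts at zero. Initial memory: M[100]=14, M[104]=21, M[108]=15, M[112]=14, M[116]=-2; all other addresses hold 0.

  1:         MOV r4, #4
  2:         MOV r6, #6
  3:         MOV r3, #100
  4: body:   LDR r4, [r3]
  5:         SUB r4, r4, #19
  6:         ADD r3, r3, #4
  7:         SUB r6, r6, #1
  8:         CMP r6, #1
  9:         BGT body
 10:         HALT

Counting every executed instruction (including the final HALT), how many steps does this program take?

after MOV r4, #4: r4=4
after MOV r6, #6: r6=6
after MOV r3, #100: r3=100
after LDR r4, [r3]: r4=M[100]=14
after SUB r4, r4, #19: r4=14-19=-5
after ADD r3, r3, #4: r3=100+4=104
after SUB r6, r6, #1: r6=6-1=5
CMP r6, #1  (cmp 5,1)
BGT body: taken
after LDR r4, [r3]: r4=M[104]=21
after SUB r4, r4, #19: r4=21-19=2
after ADD r3, r3, #4: r3=104+4=108
after SUB r6, r6, #1: r6=5-1=4
CMP r6, #1  (cmp 4,1)
BGT body: taken
after LDR r4, [r3]: r4=M[108]=15
after SUB r4, r4, #19: r4=15-19=-4
after ADD r3, r3, #4: r3=108+4=112
after SUB r6, r6, #1: r6=4-1=3
CMP r6, #1  (cmp 3,1)
BGT body: taken
after LDR r4, [r3]: r4=M[112]=14
after SUB r4, r4, #19: r4=14-19=-5
after ADD r3, r3, #4: r3=112+4=116
after SUB r6, r6, #1: r6=3-1=2
CMP r6, #1  (cmp 2,1)
BGT body: taken
after LDR r4, [r3]: r4=M[116]=-2
after SUB r4, r4, #19: r4=(-2)-19=-21
after ADD r3, r3, #4: r3=116+4=120
after SUB r6, r6, #1: r6=2-1=1
CMP r6, #1  (cmp 1,1)
BGT body: not taken
halt.
Total executed instructions: 34.

34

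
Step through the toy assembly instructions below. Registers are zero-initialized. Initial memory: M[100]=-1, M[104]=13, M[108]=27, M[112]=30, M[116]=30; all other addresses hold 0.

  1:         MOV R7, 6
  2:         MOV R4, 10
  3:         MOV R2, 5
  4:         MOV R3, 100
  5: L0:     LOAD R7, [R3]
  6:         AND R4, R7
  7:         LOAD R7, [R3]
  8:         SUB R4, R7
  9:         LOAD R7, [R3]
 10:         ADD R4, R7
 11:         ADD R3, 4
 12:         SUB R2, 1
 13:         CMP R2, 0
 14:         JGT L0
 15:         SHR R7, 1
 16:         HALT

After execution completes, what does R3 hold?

120

R7=6
R4=10
R2=5
R3=100
R7=M[100]=-1
R4=10&(-1)=10
R7=M[100]=-1
R4=10-(-1)=11
R7=M[100]=-1
R4=11+(-1)=10
R3=100+4=104
R2=5-1=4
CMP R2, 0  (cmp 4,0)
JGT L0: taken
R7=M[104]=13
R4=10&13=8
R7=M[104]=13
R4=8-13=-5
R7=M[104]=13
R4=(-5)+13=8
R3=104+4=108
R2=4-1=3
CMP R2, 0  (cmp 3,0)
JGT L0: taken
R7=M[108]=27
R4=8&27=8
R7=M[108]=27
R4=8-27=-19
R7=M[108]=27
R4=(-19)+27=8
R3=108+4=112
R2=3-1=2
CMP R2, 0  (cmp 2,0)
JGT L0: taken
R7=M[112]=30
R4=8&30=8
R7=M[112]=30
R4=8-30=-22
R7=M[112]=30
R4=(-22)+30=8
R3=112+4=116
R2=2-1=1
CMP R2, 0  (cmp 1,0)
JGT L0: taken
R7=M[116]=30
R4=8&30=8
R7=M[116]=30
R4=8-30=-22
R7=M[116]=30
R4=(-22)+30=8
R3=116+4=120
R2=1-1=0
CMP R2, 0  (cmp 0,0)
JGT L0: not taken
R7=30>>1=15
halt.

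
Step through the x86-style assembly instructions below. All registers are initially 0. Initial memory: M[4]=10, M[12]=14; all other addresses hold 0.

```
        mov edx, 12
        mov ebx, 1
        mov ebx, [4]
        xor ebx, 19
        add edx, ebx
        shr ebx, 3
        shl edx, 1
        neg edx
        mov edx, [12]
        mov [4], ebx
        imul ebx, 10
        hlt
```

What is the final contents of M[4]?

mov edx, 12 → edx=12
mov ebx, 1 → ebx=1
mov ebx, [4] → ebx=M[4]=10
xor ebx, 19 → ebx=10^19=25
add edx, ebx → edx=12+25=37
shr ebx, 3 → ebx=25>>3=3
shl edx, 1 → edx=37<<1=74
neg edx → edx=-(74)=-74
mov edx, [12] → edx=M[12]=14
mov [4], ebx → M[4]=3
imul ebx, 10 → ebx=3*10=30
halt.

3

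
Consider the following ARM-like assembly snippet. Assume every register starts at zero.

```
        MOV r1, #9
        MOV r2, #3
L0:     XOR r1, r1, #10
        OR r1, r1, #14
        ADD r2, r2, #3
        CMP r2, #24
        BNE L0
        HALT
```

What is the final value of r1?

r1=9
r2=3
r1=9^10=3
r1=3|14=15
r2=3+3=6
CMP r2, #24  (cmp 6,24)
BNE L0: taken
r1=15^10=5
r1=5|14=15
r2=6+3=9
CMP r2, #24  (cmp 9,24)
BNE L0: taken
r1=15^10=5
r1=5|14=15
r2=9+3=12
CMP r2, #24  (cmp 12,24)
BNE L0: taken
r1=15^10=5
r1=5|14=15
r2=12+3=15
CMP r2, #24  (cmp 15,24)
BNE L0: taken
r1=15^10=5
r1=5|14=15
r2=15+3=18
CMP r2, #24  (cmp 18,24)
BNE L0: taken
r1=15^10=5
r1=5|14=15
r2=18+3=21
CMP r2, #24  (cmp 21,24)
BNE L0: taken
r1=15^10=5
r1=5|14=15
r2=21+3=24
CMP r2, #24  (cmp 24,24)
BNE L0: not taken
halt.

15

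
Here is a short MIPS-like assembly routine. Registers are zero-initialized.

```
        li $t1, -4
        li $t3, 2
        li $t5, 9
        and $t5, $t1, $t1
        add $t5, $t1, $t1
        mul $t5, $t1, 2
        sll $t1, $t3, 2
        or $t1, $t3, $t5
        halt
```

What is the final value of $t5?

after li $t1, -4: $t1=-4
after li $t3, 2: $t3=2
after li $t5, 9: $t5=9
after and $t5, $t1, $t1: $t5=(-4)&(-4)=-4
after add $t5, $t1, $t1: $t5=(-4)+(-4)=-8
after mul $t5, $t1, 2: $t5=(-4)*2=-8
after sll $t1, $t3, 2: $t1=2<<2=8
after or $t1, $t3, $t5: $t1=2|(-8)=-6
halt.

-8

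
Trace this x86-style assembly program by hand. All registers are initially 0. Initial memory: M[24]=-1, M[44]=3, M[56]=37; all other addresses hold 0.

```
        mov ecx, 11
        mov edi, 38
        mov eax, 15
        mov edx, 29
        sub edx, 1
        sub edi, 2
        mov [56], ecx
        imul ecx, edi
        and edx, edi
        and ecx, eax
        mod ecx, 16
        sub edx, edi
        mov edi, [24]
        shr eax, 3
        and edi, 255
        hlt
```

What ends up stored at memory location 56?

ecx=11
edi=38
eax=15
edx=29
edx=29-1=28
edi=38-2=36
mov [56], ecx → M[56]=11
ecx=11*36=396
edx=28&36=4
ecx=396&15=12
ecx=12%16=12
edx=4-36=-32
edi=M[24]=-1
eax=15>>3=1
edi=(-1)&255=255
halt.

11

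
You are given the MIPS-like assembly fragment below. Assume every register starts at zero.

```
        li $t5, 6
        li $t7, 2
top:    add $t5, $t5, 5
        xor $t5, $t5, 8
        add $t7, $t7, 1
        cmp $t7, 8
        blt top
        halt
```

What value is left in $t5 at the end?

20

$t5=6
$t7=2
$t5=6+5=11
$t5=11^8=3
$t7=2+1=3
cmp $t7, 8  (cmp 3,8)
blt top: taken
$t5=3+5=8
$t5=8^8=0
$t7=3+1=4
cmp $t7, 8  (cmp 4,8)
blt top: taken
$t5=0+5=5
$t5=5^8=13
$t7=4+1=5
cmp $t7, 8  (cmp 5,8)
blt top: taken
$t5=13+5=18
$t5=18^8=26
$t7=5+1=6
cmp $t7, 8  (cmp 6,8)
blt top: taken
$t5=26+5=31
$t5=31^8=23
$t7=6+1=7
cmp $t7, 8  (cmp 7,8)
blt top: taken
$t5=23+5=28
$t5=28^8=20
$t7=7+1=8
cmp $t7, 8  (cmp 8,8)
blt top: not taken
halt.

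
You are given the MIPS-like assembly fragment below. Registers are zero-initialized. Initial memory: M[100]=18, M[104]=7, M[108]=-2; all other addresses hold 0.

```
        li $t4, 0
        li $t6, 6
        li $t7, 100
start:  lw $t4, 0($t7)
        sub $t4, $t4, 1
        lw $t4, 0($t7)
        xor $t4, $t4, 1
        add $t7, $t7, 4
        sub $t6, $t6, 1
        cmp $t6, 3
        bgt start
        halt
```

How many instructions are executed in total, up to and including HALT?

after li $t4, 0: $t4=0
after li $t6, 6: $t6=6
after li $t7, 100: $t7=100
after lw $t4, 0($t7): $t4=M[100]=18
after sub $t4, $t4, 1: $t4=18-1=17
after lw $t4, 0($t7): $t4=M[100]=18
after xor $t4, $t4, 1: $t4=18^1=19
after add $t7, $t7, 4: $t7=100+4=104
after sub $t6, $t6, 1: $t6=6-1=5
cmp $t6, 3  (cmp 5,3)
bgt start: taken
after lw $t4, 0($t7): $t4=M[104]=7
after sub $t4, $t4, 1: $t4=7-1=6
after lw $t4, 0($t7): $t4=M[104]=7
after xor $t4, $t4, 1: $t4=7^1=6
after add $t7, $t7, 4: $t7=104+4=108
after sub $t6, $t6, 1: $t6=5-1=4
cmp $t6, 3  (cmp 4,3)
bgt start: taken
after lw $t4, 0($t7): $t4=M[108]=-2
after sub $t4, $t4, 1: $t4=(-2)-1=-3
after lw $t4, 0($t7): $t4=M[108]=-2
after xor $t4, $t4, 1: $t4=(-2)^1=-1
after add $t7, $t7, 4: $t7=108+4=112
after sub $t6, $t6, 1: $t6=4-1=3
cmp $t6, 3  (cmp 3,3)
bgt start: not taken
halt.
Total executed instructions: 28.

28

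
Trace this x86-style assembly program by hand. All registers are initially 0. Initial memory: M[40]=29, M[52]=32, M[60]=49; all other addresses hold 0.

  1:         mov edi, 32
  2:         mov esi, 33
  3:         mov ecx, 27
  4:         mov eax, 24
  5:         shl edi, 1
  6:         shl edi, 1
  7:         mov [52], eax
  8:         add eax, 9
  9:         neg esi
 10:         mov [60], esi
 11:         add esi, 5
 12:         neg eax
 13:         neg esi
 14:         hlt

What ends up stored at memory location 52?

24

edi=32
esi=33
ecx=27
eax=24
edi=32<<1=64
edi=64<<1=128
mov [52], eax → M[52]=24
eax=24+9=33
esi=-(33)=-33
mov [60], esi → M[60]=-33
esi=(-33)+5=-28
eax=-(33)=-33
esi=-(-28)=28
halt.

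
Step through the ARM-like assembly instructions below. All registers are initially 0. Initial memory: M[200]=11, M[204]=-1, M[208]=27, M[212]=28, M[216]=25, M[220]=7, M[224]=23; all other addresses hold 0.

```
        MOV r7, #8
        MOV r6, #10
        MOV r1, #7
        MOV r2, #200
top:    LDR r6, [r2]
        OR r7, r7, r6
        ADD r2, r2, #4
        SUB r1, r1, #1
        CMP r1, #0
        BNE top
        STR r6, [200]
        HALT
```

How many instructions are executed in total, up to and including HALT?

r7=8
r6=10
r1=7
r2=200
r6=M[200]=11
r7=8|11=11
r2=200+4=204
r1=7-1=6
CMP r1, #0  (cmp 6,0)
BNE top: taken
r6=M[204]=-1
r7=11|(-1)=-1
r2=204+4=208
r1=6-1=5
CMP r1, #0  (cmp 5,0)
BNE top: taken
r6=M[208]=27
r7=(-1)|27=-1
r2=208+4=212
r1=5-1=4
CMP r1, #0  (cmp 4,0)
BNE top: taken
r6=M[212]=28
r7=(-1)|28=-1
r2=212+4=216
r1=4-1=3
CMP r1, #0  (cmp 3,0)
BNE top: taken
r6=M[216]=25
r7=(-1)|25=-1
r2=216+4=220
r1=3-1=2
CMP r1, #0  (cmp 2,0)
BNE top: taken
r6=M[220]=7
r7=(-1)|7=-1
r2=220+4=224
r1=2-1=1
CMP r1, #0  (cmp 1,0)
BNE top: taken
r6=M[224]=23
r7=(-1)|23=-1
r2=224+4=228
r1=1-1=0
CMP r1, #0  (cmp 0,0)
BNE top: not taken
STR r6, [200] → M[200]=23
halt.
Total executed instructions: 48.

48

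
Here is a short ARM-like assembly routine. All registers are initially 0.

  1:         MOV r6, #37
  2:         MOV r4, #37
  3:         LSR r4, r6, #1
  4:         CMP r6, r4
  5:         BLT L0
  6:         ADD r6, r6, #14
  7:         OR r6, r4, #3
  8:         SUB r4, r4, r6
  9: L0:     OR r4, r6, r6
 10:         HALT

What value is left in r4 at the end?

MOV r6, #37 → r6=37
MOV r4, #37 → r4=37
LSR r4, r6, #1 → r4=37>>1=18
CMP r6, r4  (cmp 37,18)
BLT L0: not taken
ADD r6, r6, #14 → r6=37+14=51
OR r6, r4, #3 → r6=18|3=19
SUB r4, r4, r6 → r4=18-19=-1
OR r4, r6, r6 → r4=19|19=19
halt.

19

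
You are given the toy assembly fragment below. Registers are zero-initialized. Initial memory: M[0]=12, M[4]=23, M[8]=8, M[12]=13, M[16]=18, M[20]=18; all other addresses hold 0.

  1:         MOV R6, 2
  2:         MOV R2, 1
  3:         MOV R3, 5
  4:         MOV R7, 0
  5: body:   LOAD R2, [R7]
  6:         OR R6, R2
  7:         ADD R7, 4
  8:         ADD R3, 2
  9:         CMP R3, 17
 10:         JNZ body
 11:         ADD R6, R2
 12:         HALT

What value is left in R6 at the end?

after MOV R6, 2: R6=2
after MOV R2, 1: R2=1
after MOV R3, 5: R3=5
after MOV R7, 0: R7=0
after LOAD R2, [R7]: R2=M[0]=12
after OR R6, R2: R6=2|12=14
after ADD R7, 4: R7=0+4=4
after ADD R3, 2: R3=5+2=7
CMP R3, 17  (cmp 7,17)
JNZ body: taken
after LOAD R2, [R7]: R2=M[4]=23
after OR R6, R2: R6=14|23=31
after ADD R7, 4: R7=4+4=8
after ADD R3, 2: R3=7+2=9
CMP R3, 17  (cmp 9,17)
JNZ body: taken
after LOAD R2, [R7]: R2=M[8]=8
after OR R6, R2: R6=31|8=31
after ADD R7, 4: R7=8+4=12
after ADD R3, 2: R3=9+2=11
CMP R3, 17  (cmp 11,17)
JNZ body: taken
after LOAD R2, [R7]: R2=M[12]=13
after OR R6, R2: R6=31|13=31
after ADD R7, 4: R7=12+4=16
after ADD R3, 2: R3=11+2=13
CMP R3, 17  (cmp 13,17)
JNZ body: taken
after LOAD R2, [R7]: R2=M[16]=18
after OR R6, R2: R6=31|18=31
after ADD R7, 4: R7=16+4=20
after ADD R3, 2: R3=13+2=15
CMP R3, 17  (cmp 15,17)
JNZ body: taken
after LOAD R2, [R7]: R2=M[20]=18
after OR R6, R2: R6=31|18=31
after ADD R7, 4: R7=20+4=24
after ADD R3, 2: R3=15+2=17
CMP R3, 17  (cmp 17,17)
JNZ body: not taken
after ADD R6, R2: R6=31+18=49
halt.

49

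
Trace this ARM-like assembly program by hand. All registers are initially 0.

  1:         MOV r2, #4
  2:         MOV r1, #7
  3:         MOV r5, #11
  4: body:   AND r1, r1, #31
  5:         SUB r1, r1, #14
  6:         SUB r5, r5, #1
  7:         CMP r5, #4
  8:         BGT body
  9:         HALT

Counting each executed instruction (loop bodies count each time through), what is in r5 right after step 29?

r2=4
r1=7
r5=11
r1=7&31=7
r1=7-14=-7
r5=11-1=10
CMP r5, #4  (cmp 10,4)
BGT body: taken
r1=(-7)&31=25
r1=25-14=11
r5=10-1=9
CMP r5, #4  (cmp 9,4)
BGT body: taken
r1=11&31=11
r1=11-14=-3
r5=9-1=8
CMP r5, #4  (cmp 8,4)
BGT body: taken
r1=(-3)&31=29
r1=29-14=15
r5=8-1=7
CMP r5, #4  (cmp 7,4)
BGT body: taken
r1=15&31=15
r1=15-14=1
r5=7-1=6
CMP r5, #4  (cmp 6,4)
BGT body: taken
r1=1&31=1
After step 29: r5 = 6.

6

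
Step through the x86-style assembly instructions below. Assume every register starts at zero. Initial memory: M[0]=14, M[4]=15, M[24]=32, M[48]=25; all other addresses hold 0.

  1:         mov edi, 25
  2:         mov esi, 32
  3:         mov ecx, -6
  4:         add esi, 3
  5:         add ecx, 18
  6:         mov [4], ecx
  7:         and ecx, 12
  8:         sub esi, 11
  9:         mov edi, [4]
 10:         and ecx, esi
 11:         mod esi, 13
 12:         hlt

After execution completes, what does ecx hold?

after mov edi, 25: edi=25
after mov esi, 32: esi=32
after mov ecx, -6: ecx=-6
after add esi, 3: esi=32+3=35
after add ecx, 18: ecx=(-6)+18=12
mov [4], ecx → M[4]=12
after and ecx, 12: ecx=12&12=12
after sub esi, 11: esi=35-11=24
after mov edi, [4]: edi=M[4]=12
after and ecx, esi: ecx=12&24=8
after mod esi, 13: esi=24%13=11
halt.

8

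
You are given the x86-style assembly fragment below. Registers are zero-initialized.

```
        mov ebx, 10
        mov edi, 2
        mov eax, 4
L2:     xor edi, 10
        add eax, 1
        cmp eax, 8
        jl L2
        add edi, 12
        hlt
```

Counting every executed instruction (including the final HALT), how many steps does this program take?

21

ebx=10
edi=2
eax=4
edi=2^10=8
eax=4+1=5
cmp eax, 8  (cmp 5,8)
jl L2: taken
edi=8^10=2
eax=5+1=6
cmp eax, 8  (cmp 6,8)
jl L2: taken
edi=2^10=8
eax=6+1=7
cmp eax, 8  (cmp 7,8)
jl L2: taken
edi=8^10=2
eax=7+1=8
cmp eax, 8  (cmp 8,8)
jl L2: not taken
edi=2+12=14
halt.
Total executed instructions: 21.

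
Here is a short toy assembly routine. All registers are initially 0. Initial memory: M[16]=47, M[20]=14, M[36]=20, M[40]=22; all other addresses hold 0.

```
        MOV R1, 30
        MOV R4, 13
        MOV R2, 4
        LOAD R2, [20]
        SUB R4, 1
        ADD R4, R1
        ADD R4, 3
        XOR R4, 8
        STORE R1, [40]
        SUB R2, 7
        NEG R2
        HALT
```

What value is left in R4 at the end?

37

after MOV R1, 30: R1=30
after MOV R4, 13: R4=13
after MOV R2, 4: R2=4
after LOAD R2, [20]: R2=M[20]=14
after SUB R4, 1: R4=13-1=12
after ADD R4, R1: R4=12+30=42
after ADD R4, 3: R4=42+3=45
after XOR R4, 8: R4=45^8=37
STORE R1, [40] → M[40]=30
after SUB R2, 7: R2=14-7=7
after NEG R2: R2=-(7)=-7
halt.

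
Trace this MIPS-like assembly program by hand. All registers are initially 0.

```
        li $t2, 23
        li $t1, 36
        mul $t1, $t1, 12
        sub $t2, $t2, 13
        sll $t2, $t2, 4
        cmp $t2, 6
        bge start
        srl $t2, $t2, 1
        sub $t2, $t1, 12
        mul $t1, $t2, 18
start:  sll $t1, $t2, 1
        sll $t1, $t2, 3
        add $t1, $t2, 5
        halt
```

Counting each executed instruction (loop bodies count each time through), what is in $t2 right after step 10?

li $t2, 23 → $t2=23
li $t1, 36 → $t1=36
mul $t1, $t1, 12 → $t1=36*12=432
sub $t2, $t2, 13 → $t2=23-13=10
sll $t2, $t2, 4 → $t2=10<<4=160
cmp $t2, 6  (cmp 160,6)
bge start: taken
sll $t1, $t2, 1 → $t1=160<<1=320
sll $t1, $t2, 3 → $t1=160<<3=1280
add $t1, $t2, 5 → $t1=160+5=165
After step 10: $t2 = 160.

160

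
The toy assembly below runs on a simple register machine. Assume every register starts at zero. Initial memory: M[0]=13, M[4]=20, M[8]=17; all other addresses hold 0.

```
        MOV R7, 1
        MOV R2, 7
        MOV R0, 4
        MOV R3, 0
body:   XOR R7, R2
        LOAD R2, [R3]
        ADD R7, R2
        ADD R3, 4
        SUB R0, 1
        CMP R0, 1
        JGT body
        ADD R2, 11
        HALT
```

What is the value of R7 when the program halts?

MOV R7, 1 → R7=1
MOV R2, 7 → R2=7
MOV R0, 4 → R0=4
MOV R3, 0 → R3=0
XOR R7, R2 → R7=1^7=6
LOAD R2, [R3] → R2=M[0]=13
ADD R7, R2 → R7=6+13=19
ADD R3, 4 → R3=0+4=4
SUB R0, 1 → R0=4-1=3
CMP R0, 1  (cmp 3,1)
JGT body: taken
XOR R7, R2 → R7=19^13=30
LOAD R2, [R3] → R2=M[4]=20
ADD R7, R2 → R7=30+20=50
ADD R3, 4 → R3=4+4=8
SUB R0, 1 → R0=3-1=2
CMP R0, 1  (cmp 2,1)
JGT body: taken
XOR R7, R2 → R7=50^20=38
LOAD R2, [R3] → R2=M[8]=17
ADD R7, R2 → R7=38+17=55
ADD R3, 4 → R3=8+4=12
SUB R0, 1 → R0=2-1=1
CMP R0, 1  (cmp 1,1)
JGT body: not taken
ADD R2, 11 → R2=17+11=28
halt.

55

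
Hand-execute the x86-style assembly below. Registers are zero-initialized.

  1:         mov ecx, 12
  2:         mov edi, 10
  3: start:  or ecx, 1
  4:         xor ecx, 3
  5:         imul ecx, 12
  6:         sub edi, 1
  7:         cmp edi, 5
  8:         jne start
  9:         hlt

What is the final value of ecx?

3528888

mov ecx, 12 → ecx=12
mov edi, 10 → edi=10
or ecx, 1 → ecx=12|1=13
xor ecx, 3 → ecx=13^3=14
imul ecx, 12 → ecx=14*12=168
sub edi, 1 → edi=10-1=9
cmp edi, 5  (cmp 9,5)
jne start: taken
or ecx, 1 → ecx=168|1=169
xor ecx, 3 → ecx=169^3=170
imul ecx, 12 → ecx=170*12=2040
sub edi, 1 → edi=9-1=8
cmp edi, 5  (cmp 8,5)
jne start: taken
or ecx, 1 → ecx=2040|1=2041
xor ecx, 3 → ecx=2041^3=2042
imul ecx, 12 → ecx=2042*12=24504
sub edi, 1 → edi=8-1=7
cmp edi, 5  (cmp 7,5)
jne start: taken
or ecx, 1 → ecx=24504|1=24505
xor ecx, 3 → ecx=24505^3=24506
imul ecx, 12 → ecx=24506*12=294072
sub edi, 1 → edi=7-1=6
cmp edi, 5  (cmp 6,5)
jne start: taken
or ecx, 1 → ecx=294072|1=294073
xor ecx, 3 → ecx=294073^3=294074
imul ecx, 12 → ecx=294074*12=3528888
sub edi, 1 → edi=6-1=5
cmp edi, 5  (cmp 5,5)
jne start: not taken
halt.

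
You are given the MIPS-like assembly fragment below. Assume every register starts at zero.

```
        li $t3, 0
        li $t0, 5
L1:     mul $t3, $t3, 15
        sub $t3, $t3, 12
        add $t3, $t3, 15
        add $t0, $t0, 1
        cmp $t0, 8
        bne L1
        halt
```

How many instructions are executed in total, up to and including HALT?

21

after li $t3, 0: $t3=0
after li $t0, 5: $t0=5
after mul $t3, $t3, 15: $t3=0*15=0
after sub $t3, $t3, 12: $t3=0-12=-12
after add $t3, $t3, 15: $t3=(-12)+15=3
after add $t0, $t0, 1: $t0=5+1=6
cmp $t0, 8  (cmp 6,8)
bne L1: taken
after mul $t3, $t3, 15: $t3=3*15=45
after sub $t3, $t3, 12: $t3=45-12=33
after add $t3, $t3, 15: $t3=33+15=48
after add $t0, $t0, 1: $t0=6+1=7
cmp $t0, 8  (cmp 7,8)
bne L1: taken
after mul $t3, $t3, 15: $t3=48*15=720
after sub $t3, $t3, 12: $t3=720-12=708
after add $t3, $t3, 15: $t3=708+15=723
after add $t0, $t0, 1: $t0=7+1=8
cmp $t0, 8  (cmp 8,8)
bne L1: not taken
halt.
Total executed instructions: 21.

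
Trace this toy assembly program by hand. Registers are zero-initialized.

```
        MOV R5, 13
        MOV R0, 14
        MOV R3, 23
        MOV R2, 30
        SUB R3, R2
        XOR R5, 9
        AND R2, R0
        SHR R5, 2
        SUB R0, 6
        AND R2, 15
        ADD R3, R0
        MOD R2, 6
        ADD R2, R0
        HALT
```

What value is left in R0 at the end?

after MOV R5, 13: R5=13
after MOV R0, 14: R0=14
after MOV R3, 23: R3=23
after MOV R2, 30: R2=30
after SUB R3, R2: R3=23-30=-7
after XOR R5, 9: R5=13^9=4
after AND R2, R0: R2=30&14=14
after SHR R5, 2: R5=4>>2=1
after SUB R0, 6: R0=14-6=8
after AND R2, 15: R2=14&15=14
after ADD R3, R0: R3=(-7)+8=1
after MOD R2, 6: R2=14%6=2
after ADD R2, R0: R2=2+8=10
halt.

8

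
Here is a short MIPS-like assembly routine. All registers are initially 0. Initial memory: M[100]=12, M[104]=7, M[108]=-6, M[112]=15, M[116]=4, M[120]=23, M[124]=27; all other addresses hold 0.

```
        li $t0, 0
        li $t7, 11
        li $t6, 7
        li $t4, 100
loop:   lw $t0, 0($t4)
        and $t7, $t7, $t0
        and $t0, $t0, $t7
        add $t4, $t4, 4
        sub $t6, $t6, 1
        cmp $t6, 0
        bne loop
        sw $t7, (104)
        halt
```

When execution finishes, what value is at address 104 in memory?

after li $t0, 0: $t0=0
after li $t7, 11: $t7=11
after li $t6, 7: $t6=7
after li $t4, 100: $t4=100
after lw $t0, 0($t4): $t0=M[100]=12
after and $t7, $t7, $t0: $t7=11&12=8
after and $t0, $t0, $t7: $t0=12&8=8
after add $t4, $t4, 4: $t4=100+4=104
after sub $t6, $t6, 1: $t6=7-1=6
cmp $t6, 0  (cmp 6,0)
bne loop: taken
after lw $t0, 0($t4): $t0=M[104]=7
after and $t7, $t7, $t0: $t7=8&7=0
after and $t0, $t0, $t7: $t0=7&0=0
after add $t4, $t4, 4: $t4=104+4=108
after sub $t6, $t6, 1: $t6=6-1=5
cmp $t6, 0  (cmp 5,0)
bne loop: taken
after lw $t0, 0($t4): $t0=M[108]=-6
after and $t7, $t7, $t0: $t7=0&(-6)=0
after and $t0, $t0, $t7: $t0=(-6)&0=0
after add $t4, $t4, 4: $t4=108+4=112
after sub $t6, $t6, 1: $t6=5-1=4
cmp $t6, 0  (cmp 4,0)
bne loop: taken
after lw $t0, 0($t4): $t0=M[112]=15
after and $t7, $t7, $t0: $t7=0&15=0
after and $t0, $t0, $t7: $t0=15&0=0
after add $t4, $t4, 4: $t4=112+4=116
after sub $t6, $t6, 1: $t6=4-1=3
cmp $t6, 0  (cmp 3,0)
bne loop: taken
after lw $t0, 0($t4): $t0=M[116]=4
after and $t7, $t7, $t0: $t7=0&4=0
after and $t0, $t0, $t7: $t0=4&0=0
after add $t4, $t4, 4: $t4=116+4=120
after sub $t6, $t6, 1: $t6=3-1=2
cmp $t6, 0  (cmp 2,0)
bne loop: taken
after lw $t0, 0($t4): $t0=M[120]=23
after and $t7, $t7, $t0: $t7=0&23=0
after and $t0, $t0, $t7: $t0=23&0=0
after add $t4, $t4, 4: $t4=120+4=124
after sub $t6, $t6, 1: $t6=2-1=1
cmp $t6, 0  (cmp 1,0)
bne loop: taken
after lw $t0, 0($t4): $t0=M[124]=27
after and $t7, $t7, $t0: $t7=0&27=0
after and $t0, $t0, $t7: $t0=27&0=0
after add $t4, $t4, 4: $t4=124+4=128
after sub $t6, $t6, 1: $t6=1-1=0
cmp $t6, 0  (cmp 0,0)
bne loop: not taken
sw $t7, (104) → M[104]=0
halt.

0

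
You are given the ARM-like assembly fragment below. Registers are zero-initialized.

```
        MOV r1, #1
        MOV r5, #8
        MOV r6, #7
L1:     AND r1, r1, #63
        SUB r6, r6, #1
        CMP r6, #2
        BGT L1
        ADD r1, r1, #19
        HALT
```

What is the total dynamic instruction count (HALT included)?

25

MOV r1, #1 → r1=1
MOV r5, #8 → r5=8
MOV r6, #7 → r6=7
AND r1, r1, #63 → r1=1&63=1
SUB r6, r6, #1 → r6=7-1=6
CMP r6, #2  (cmp 6,2)
BGT L1: taken
AND r1, r1, #63 → r1=1&63=1
SUB r6, r6, #1 → r6=6-1=5
CMP r6, #2  (cmp 5,2)
BGT L1: taken
AND r1, r1, #63 → r1=1&63=1
SUB r6, r6, #1 → r6=5-1=4
CMP r6, #2  (cmp 4,2)
BGT L1: taken
AND r1, r1, #63 → r1=1&63=1
SUB r6, r6, #1 → r6=4-1=3
CMP r6, #2  (cmp 3,2)
BGT L1: taken
AND r1, r1, #63 → r1=1&63=1
SUB r6, r6, #1 → r6=3-1=2
CMP r6, #2  (cmp 2,2)
BGT L1: not taken
ADD r1, r1, #19 → r1=1+19=20
halt.
Total executed instructions: 25.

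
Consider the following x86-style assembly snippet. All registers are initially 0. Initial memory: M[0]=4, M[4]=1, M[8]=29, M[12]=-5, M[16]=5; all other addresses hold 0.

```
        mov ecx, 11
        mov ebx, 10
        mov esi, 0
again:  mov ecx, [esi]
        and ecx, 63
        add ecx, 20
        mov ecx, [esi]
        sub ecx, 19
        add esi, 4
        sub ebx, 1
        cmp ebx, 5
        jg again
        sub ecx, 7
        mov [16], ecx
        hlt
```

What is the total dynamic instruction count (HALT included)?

after mov ecx, 11: ecx=11
after mov ebx, 10: ebx=10
after mov esi, 0: esi=0
after mov ecx, [esi]: ecx=M[0]=4
after and ecx, 63: ecx=4&63=4
after add ecx, 20: ecx=4+20=24
after mov ecx, [esi]: ecx=M[0]=4
after sub ecx, 19: ecx=4-19=-15
after add esi, 4: esi=0+4=4
after sub ebx, 1: ebx=10-1=9
cmp ebx, 5  (cmp 9,5)
jg again: taken
after mov ecx, [esi]: ecx=M[4]=1
after and ecx, 63: ecx=1&63=1
after add ecx, 20: ecx=1+20=21
after mov ecx, [esi]: ecx=M[4]=1
after sub ecx, 19: ecx=1-19=-18
after add esi, 4: esi=4+4=8
after sub ebx, 1: ebx=9-1=8
cmp ebx, 5  (cmp 8,5)
jg again: taken
after mov ecx, [esi]: ecx=M[8]=29
after and ecx, 63: ecx=29&63=29
after add ecx, 20: ecx=29+20=49
after mov ecx, [esi]: ecx=M[8]=29
after sub ecx, 19: ecx=29-19=10
after add esi, 4: esi=8+4=12
after sub ebx, 1: ebx=8-1=7
cmp ebx, 5  (cmp 7,5)
jg again: taken
after mov ecx, [esi]: ecx=M[12]=-5
after and ecx, 63: ecx=(-5)&63=59
after add ecx, 20: ecx=59+20=79
after mov ecx, [esi]: ecx=M[12]=-5
after sub ecx, 19: ecx=(-5)-19=-24
after add esi, 4: esi=12+4=16
after sub ebx, 1: ebx=7-1=6
cmp ebx, 5  (cmp 6,5)
jg again: taken
after mov ecx, [esi]: ecx=M[16]=5
after and ecx, 63: ecx=5&63=5
after add ecx, 20: ecx=5+20=25
after mov ecx, [esi]: ecx=M[16]=5
after sub ecx, 19: ecx=5-19=-14
after add esi, 4: esi=16+4=20
after sub ebx, 1: ebx=6-1=5
cmp ebx, 5  (cmp 5,5)
jg again: not taken
after sub ecx, 7: ecx=(-14)-7=-21
mov [16], ecx → M[16]=-21
halt.
Total executed instructions: 51.

51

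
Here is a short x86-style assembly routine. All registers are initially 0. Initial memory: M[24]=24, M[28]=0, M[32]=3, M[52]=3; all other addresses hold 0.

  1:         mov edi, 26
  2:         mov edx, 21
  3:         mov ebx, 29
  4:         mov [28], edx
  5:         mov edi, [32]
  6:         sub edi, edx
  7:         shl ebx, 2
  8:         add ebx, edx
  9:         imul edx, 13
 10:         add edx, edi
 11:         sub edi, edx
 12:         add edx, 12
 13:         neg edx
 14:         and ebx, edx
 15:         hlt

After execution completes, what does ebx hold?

129

mov edi, 26 → edi=26
mov edx, 21 → edx=21
mov ebx, 29 → ebx=29
mov [28], edx → M[28]=21
mov edi, [32] → edi=M[32]=3
sub edi, edx → edi=3-21=-18
shl ebx, 2 → ebx=29<<2=116
add ebx, edx → ebx=116+21=137
imul edx, 13 → edx=21*13=273
add edx, edi → edx=273+(-18)=255
sub edi, edx → edi=(-18)-255=-273
add edx, 12 → edx=255+12=267
neg edx → edx=-(267)=-267
and ebx, edx → ebx=137&(-267)=129
halt.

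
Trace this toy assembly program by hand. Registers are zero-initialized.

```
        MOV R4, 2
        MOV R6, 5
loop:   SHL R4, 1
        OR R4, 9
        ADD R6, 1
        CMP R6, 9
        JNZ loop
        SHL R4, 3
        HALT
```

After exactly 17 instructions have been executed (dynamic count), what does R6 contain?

R4=2
R6=5
R4=2<<1=4
R4=4|9=13
R6=5+1=6
CMP R6, 9  (cmp 6,9)
JNZ loop: taken
R4=13<<1=26
R4=26|9=27
R6=6+1=7
CMP R6, 9  (cmp 7,9)
JNZ loop: taken
R4=27<<1=54
R4=54|9=63
R6=7+1=8
CMP R6, 9  (cmp 8,9)
JNZ loop: taken
After step 17: R6 = 8.

8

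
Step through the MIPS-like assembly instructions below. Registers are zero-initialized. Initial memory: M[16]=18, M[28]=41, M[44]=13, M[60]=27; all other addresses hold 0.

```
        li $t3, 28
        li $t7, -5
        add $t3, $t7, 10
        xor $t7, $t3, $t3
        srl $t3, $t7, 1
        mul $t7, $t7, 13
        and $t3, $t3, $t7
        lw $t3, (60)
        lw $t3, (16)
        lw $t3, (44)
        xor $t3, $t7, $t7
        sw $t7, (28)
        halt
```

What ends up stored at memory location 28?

0

li $t3, 28 → $t3=28
li $t7, -5 → $t7=-5
add $t3, $t7, 10 → $t3=(-5)+10=5
xor $t7, $t3, $t3 → $t7=5^5=0
srl $t3, $t7, 1 → $t3=0>>1=0
mul $t7, $t7, 13 → $t7=0*13=0
and $t3, $t3, $t7 → $t3=0&0=0
lw $t3, (60) → $t3=M[60]=27
lw $t3, (16) → $t3=M[16]=18
lw $t3, (44) → $t3=M[44]=13
xor $t3, $t7, $t7 → $t3=0^0=0
sw $t7, (28) → M[28]=0
halt.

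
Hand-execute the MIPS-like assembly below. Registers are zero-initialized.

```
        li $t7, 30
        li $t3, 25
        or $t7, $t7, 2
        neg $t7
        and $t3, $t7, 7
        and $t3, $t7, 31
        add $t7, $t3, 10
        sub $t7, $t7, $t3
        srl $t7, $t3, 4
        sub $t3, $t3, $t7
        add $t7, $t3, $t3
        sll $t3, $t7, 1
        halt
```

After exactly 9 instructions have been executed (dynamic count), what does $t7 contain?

after li $t7, 30: $t7=30
after li $t3, 25: $t3=25
after or $t7, $t7, 2: $t7=30|2=30
after neg $t7: $t7=-(30)=-30
after and $t3, $t7, 7: $t3=(-30)&7=2
after and $t3, $t7, 31: $t3=(-30)&31=2
after add $t7, $t3, 10: $t7=2+10=12
after sub $t7, $t7, $t3: $t7=12-2=10
after srl $t7, $t3, 4: $t7=2>>4=0
After step 9: $t7 = 0.

0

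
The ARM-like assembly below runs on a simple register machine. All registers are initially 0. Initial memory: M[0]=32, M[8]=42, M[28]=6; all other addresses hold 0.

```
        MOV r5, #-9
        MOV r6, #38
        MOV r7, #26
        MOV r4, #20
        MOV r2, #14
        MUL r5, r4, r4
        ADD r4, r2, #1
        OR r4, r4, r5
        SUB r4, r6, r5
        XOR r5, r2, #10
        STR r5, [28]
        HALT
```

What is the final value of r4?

-362

after MOV r5, #-9: r5=-9
after MOV r6, #38: r6=38
after MOV r7, #26: r7=26
after MOV r4, #20: r4=20
after MOV r2, #14: r2=14
after MUL r5, r4, r4: r5=20*20=400
after ADD r4, r2, #1: r4=14+1=15
after OR r4, r4, r5: r4=15|400=415
after SUB r4, r6, r5: r4=38-400=-362
after XOR r5, r2, #10: r5=14^10=4
STR r5, [28] → M[28]=4
halt.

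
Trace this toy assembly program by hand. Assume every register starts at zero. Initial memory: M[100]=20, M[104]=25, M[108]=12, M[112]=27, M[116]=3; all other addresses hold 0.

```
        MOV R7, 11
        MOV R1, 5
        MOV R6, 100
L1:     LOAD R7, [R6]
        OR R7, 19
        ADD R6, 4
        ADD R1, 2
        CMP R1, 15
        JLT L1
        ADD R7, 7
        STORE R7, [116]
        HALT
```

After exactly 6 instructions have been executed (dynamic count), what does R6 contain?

104

after MOV R7, 11: R7=11
after MOV R1, 5: R1=5
after MOV R6, 100: R6=100
after LOAD R7, [R6]: R7=M[100]=20
after OR R7, 19: R7=20|19=23
after ADD R6, 4: R6=100+4=104
After step 6: R6 = 104.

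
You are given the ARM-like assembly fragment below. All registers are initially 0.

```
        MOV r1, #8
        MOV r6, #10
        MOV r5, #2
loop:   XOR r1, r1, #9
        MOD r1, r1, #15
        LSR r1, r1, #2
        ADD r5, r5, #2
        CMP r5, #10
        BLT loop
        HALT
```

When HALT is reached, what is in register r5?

10

MOV r1, #8 → r1=8
MOV r6, #10 → r6=10
MOV r5, #2 → r5=2
XOR r1, r1, #9 → r1=8^9=1
MOD r1, r1, #15 → r1=1%15=1
LSR r1, r1, #2 → r1=1>>2=0
ADD r5, r5, #2 → r5=2+2=4
CMP r5, #10  (cmp 4,10)
BLT loop: taken
XOR r1, r1, #9 → r1=0^9=9
MOD r1, r1, #15 → r1=9%15=9
LSR r1, r1, #2 → r1=9>>2=2
ADD r5, r5, #2 → r5=4+2=6
CMP r5, #10  (cmp 6,10)
BLT loop: taken
XOR r1, r1, #9 → r1=2^9=11
MOD r1, r1, #15 → r1=11%15=11
LSR r1, r1, #2 → r1=11>>2=2
ADD r5, r5, #2 → r5=6+2=8
CMP r5, #10  (cmp 8,10)
BLT loop: taken
XOR r1, r1, #9 → r1=2^9=11
MOD r1, r1, #15 → r1=11%15=11
LSR r1, r1, #2 → r1=11>>2=2
ADD r5, r5, #2 → r5=8+2=10
CMP r5, #10  (cmp 10,10)
BLT loop: not taken
halt.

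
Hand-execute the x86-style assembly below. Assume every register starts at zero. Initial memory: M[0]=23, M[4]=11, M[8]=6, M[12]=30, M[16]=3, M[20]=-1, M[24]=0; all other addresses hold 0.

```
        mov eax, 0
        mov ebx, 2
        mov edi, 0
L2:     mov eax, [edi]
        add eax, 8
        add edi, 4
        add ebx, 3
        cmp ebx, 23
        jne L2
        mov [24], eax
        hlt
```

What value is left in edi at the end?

after mov eax, 0: eax=0
after mov ebx, 2: ebx=2
after mov edi, 0: edi=0
after mov eax, [edi]: eax=M[0]=23
after add eax, 8: eax=23+8=31
after add edi, 4: edi=0+4=4
after add ebx, 3: ebx=2+3=5
cmp ebx, 23  (cmp 5,23)
jne L2: taken
after mov eax, [edi]: eax=M[4]=11
after add eax, 8: eax=11+8=19
after add edi, 4: edi=4+4=8
after add ebx, 3: ebx=5+3=8
cmp ebx, 23  (cmp 8,23)
jne L2: taken
after mov eax, [edi]: eax=M[8]=6
after add eax, 8: eax=6+8=14
after add edi, 4: edi=8+4=12
after add ebx, 3: ebx=8+3=11
cmp ebx, 23  (cmp 11,23)
jne L2: taken
after mov eax, [edi]: eax=M[12]=30
after add eax, 8: eax=30+8=38
after add edi, 4: edi=12+4=16
after add ebx, 3: ebx=11+3=14
cmp ebx, 23  (cmp 14,23)
jne L2: taken
after mov eax, [edi]: eax=M[16]=3
after add eax, 8: eax=3+8=11
after add edi, 4: edi=16+4=20
after add ebx, 3: ebx=14+3=17
cmp ebx, 23  (cmp 17,23)
jne L2: taken
after mov eax, [edi]: eax=M[20]=-1
after add eax, 8: eax=(-1)+8=7
after add edi, 4: edi=20+4=24
after add ebx, 3: ebx=17+3=20
cmp ebx, 23  (cmp 20,23)
jne L2: taken
after mov eax, [edi]: eax=M[24]=0
after add eax, 8: eax=0+8=8
after add edi, 4: edi=24+4=28
after add ebx, 3: ebx=20+3=23
cmp ebx, 23  (cmp 23,23)
jne L2: not taken
mov [24], eax → M[24]=8
halt.

28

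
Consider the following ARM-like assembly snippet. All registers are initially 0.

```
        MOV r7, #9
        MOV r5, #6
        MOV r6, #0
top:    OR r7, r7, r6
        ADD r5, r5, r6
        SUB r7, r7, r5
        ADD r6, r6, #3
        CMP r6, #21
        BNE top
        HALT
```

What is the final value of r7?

after MOV r7, #9: r7=9
after MOV r5, #6: r5=6
after MOV r6, #0: r6=0
after OR r7, r7, r6: r7=9|0=9
after ADD r5, r5, r6: r5=6+0=6
after SUB r7, r7, r5: r7=9-6=3
after ADD r6, r6, #3: r6=0+3=3
CMP r6, #21  (cmp 3,21)
BNE top: taken
after OR r7, r7, r6: r7=3|3=3
after ADD r5, r5, r6: r5=6+3=9
after SUB r7, r7, r5: r7=3-9=-6
after ADD r6, r6, #3: r6=3+3=6
CMP r6, #21  (cmp 6,21)
BNE top: taken
after OR r7, r7, r6: r7=(-6)|6=-2
after ADD r5, r5, r6: r5=9+6=15
after SUB r7, r7, r5: r7=(-2)-15=-17
after ADD r6, r6, #3: r6=6+3=9
CMP r6, #21  (cmp 9,21)
BNE top: taken
after OR r7, r7, r6: r7=(-17)|9=-17
after ADD r5, r5, r6: r5=15+9=24
after SUB r7, r7, r5: r7=(-17)-24=-41
after ADD r6, r6, #3: r6=9+3=12
CMP r6, #21  (cmp 12,21)
BNE top: taken
after OR r7, r7, r6: r7=(-41)|12=-33
after ADD r5, r5, r6: r5=24+12=36
after SUB r7, r7, r5: r7=(-33)-36=-69
after ADD r6, r6, #3: r6=12+3=15
CMP r6, #21  (cmp 15,21)
BNE top: taken
after OR r7, r7, r6: r7=(-69)|15=-65
after ADD r5, r5, r6: r5=36+15=51
after SUB r7, r7, r5: r7=(-65)-51=-116
after ADD r6, r6, #3: r6=15+3=18
CMP r6, #21  (cmp 18,21)
BNE top: taken
after OR r7, r7, r6: r7=(-116)|18=-98
after ADD r5, r5, r6: r5=51+18=69
after SUB r7, r7, r5: r7=(-98)-69=-167
after ADD r6, r6, #3: r6=18+3=21
CMP r6, #21  (cmp 21,21)
BNE top: not taken
halt.

-167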